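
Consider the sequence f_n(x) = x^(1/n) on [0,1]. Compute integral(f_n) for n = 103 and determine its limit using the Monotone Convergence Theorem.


At n = 103: f_103(x) = x^(1/103).
Step 1: integral(x^(1/103), 0, 1) = [x^(1/103+1) / (1/103+1)] from 0 to 1
     = 1 / (1/103 + 1) = 1 / ((103+1)/103) = 103/(103+1)
     = 103/104 = 0.990385
Step 2: As n -> infinity, f_n(x) = x^(1/n) -> 1 for x in (0,1], and f_n is increasing in n.
By MCT, lim_n integral(f_n) = integral(lim_n f_n) = integral(1, 0, 1) = 1.
Step 3: Verify convergence: 103/104 = 0.990385 -> 1


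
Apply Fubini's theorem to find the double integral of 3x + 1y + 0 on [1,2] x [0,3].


By Fubini, integrate in x first, then y.
Step 1: Fix y, integrate over x in [1,2]:
  integral(3x + 1y + 0, x=1..2)
  = 3*(2^2 - 1^2)/2 + (1y + 0)*(2 - 1)
  = 4.5 + (1y + 0)*1
  = 4.5 + 1y + 0
  = 4.5 + 1y
Step 2: Integrate over y in [0,3]:
  integral(4.5 + 1y, y=0..3)
  = 4.5*3 + 1*(3^2 - 0^2)/2
  = 13.5 + 4.5
  = 18


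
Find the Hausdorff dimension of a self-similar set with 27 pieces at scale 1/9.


For a self-similar set with N copies scaled by 1/r:
dim_H = log(N)/log(r) = log(27)/log(9)
= 3.295837/2.197225
= 1.5


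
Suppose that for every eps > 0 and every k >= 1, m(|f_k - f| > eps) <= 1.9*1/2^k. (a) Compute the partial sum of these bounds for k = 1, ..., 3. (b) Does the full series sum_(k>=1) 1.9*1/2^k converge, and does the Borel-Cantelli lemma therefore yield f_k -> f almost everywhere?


Step 1: List the terms 1.9*1/2^k for k = 1 to 3:
  k=1: 0.95
  k=2: 0.475
  k=3: 0.2375
Step 2: Partial sum = 0.95 + 0.475 + 0.2375
     = 1.6625
Step 3: The full series sum_(k>=1) 1.9*1/2^k converges (geometric series with ratio 1/2 < 1; a constant multiple of a convergent series converges).
Step 4: Fix eps > 0. Since sum_k m(|f_k - f| > eps) < infinity, the Borel-Cantelli lemma gives
        m(limsup_k {|f_k - f| > eps}) = 0, i.e. for a.e. x, |f_k(x) - f(x)| <= eps for all large k.
        Applying this with eps = 1/j for j = 1, 2, ... and intersecting the countably many full-measure sets,
        for a.e. x we get limsup_k |f_k(x) - f(x)| <= 1/j for every j, hence f_k -> f almost everywhere.
Conclusion: series converges; Borel-Cantelli yields f_k -> f a.e.


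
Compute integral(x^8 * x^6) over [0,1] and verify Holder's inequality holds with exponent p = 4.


Step 1: Exact integral of f*g = integral(x^14, 0, 1) = 1/15
     = 0.066667
Step 2: Holder bound with p=4, q=1.333333:
  ||f||_p = (integral x^32 dx)^(1/4) = (1/33)^(1/4) = 0.417226
  ||g||_q = (integral x^8 dx)^(1/1.333333) = (1/9)^(1/1.333333) = 0.19245
Step 3: Holder bound = ||f||_p * ||g||_q = 0.417226 * 0.19245 = 0.080295
Verification: 0.066667 <= 0.080295 (Holder holds)


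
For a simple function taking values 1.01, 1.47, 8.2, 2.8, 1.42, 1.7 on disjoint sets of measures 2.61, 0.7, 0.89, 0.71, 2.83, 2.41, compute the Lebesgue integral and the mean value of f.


Step 1: Integral = sum(value_i * measure_i)
= 1.01*2.61 + 1.47*0.7 + 8.2*0.89 + 2.8*0.71 + 1.42*2.83 + 1.7*2.41
= 2.6361 + 1.029 + 7.298 + 1.988 + 4.0186 + 4.097
= 21.0667
Step 2: Total measure of domain = 2.61 + 0.7 + 0.89 + 0.71 + 2.83 + 2.41 = 10.15
Step 3: Average value = 21.0667 / 10.15 = 2.075537


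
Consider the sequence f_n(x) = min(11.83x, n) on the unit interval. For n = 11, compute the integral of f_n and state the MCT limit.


f(x) = 11.83x on [0,1]; f_n(x) = min(11.83x, n). At n = 11:
Step 1: f(x) reaches 11 at x = 11/11.83 = 0.929839
Step 2: integral(f_11) = integral(11.83x, 0, 0.929839) + integral(11, 0.929839, 1)
       = 11.83*0.929839^2/2 + 11*(1 - 0.929839)
       = 5.114117 + 0.771767
       = 5.885883
Step 3: As n -> infinity, f_n increases to f, so by MCT integral(f_n) -> integral(f) = 11.83/2 = 5.915.
Convergence: integral(f_11) = 5.885883 -> 5.915 as n -> infinity


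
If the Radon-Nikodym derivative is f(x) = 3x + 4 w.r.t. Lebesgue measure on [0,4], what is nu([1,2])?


nu(A) = integral_A (dnu/dmu) dmu = integral_1^2 (3x + 4) dx
Step 1: Antiderivative F(x) = (3/2)x^2 + 4x
Step 2: F(2) = (3/2)*2^2 + 4*2 = 6 + 8 = 14
Step 3: F(1) = (3/2)*1^2 + 4*1 = 1.5 + 4 = 5.5
Step 4: nu([1,2]) = F(2) - F(1) = 14 - 5.5 = 8.5


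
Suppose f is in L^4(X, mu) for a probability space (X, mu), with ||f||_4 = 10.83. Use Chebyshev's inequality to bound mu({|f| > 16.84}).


Chebyshev/Markov inequality: mu(|f| > eps) <= (||f||_p / eps)^p
Step 1: ||f||_4 / eps = 10.83 / 16.84 = 0.643112
Step 2: Raise to power p = 4:
  (0.643112)^4 = 0.171059
Step 3: Therefore mu(|f| > 16.84) <= 0.171059


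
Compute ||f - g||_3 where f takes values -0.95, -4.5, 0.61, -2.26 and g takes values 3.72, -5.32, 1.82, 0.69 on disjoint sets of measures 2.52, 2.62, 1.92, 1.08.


Step 1: Compute differences f_i - g_i:
  -0.95 - 3.72 = -4.67
  -4.5 - -5.32 = 0.82
  0.61 - 1.82 = -1.21
  -2.26 - 0.69 = -2.95
Step 2: Compute |diff|^3 * measure for each set:
  |-4.67|^3 * 2.52 = 101.847563 * 2.52 = 256.655859
  |0.82|^3 * 2.62 = 0.551368 * 2.62 = 1.444584
  |-1.21|^3 * 1.92 = 1.771561 * 1.92 = 3.401397
  |-2.95|^3 * 1.08 = 25.672375 * 1.08 = 27.726165
Step 3: Sum = 289.228005
Step 4: ||f-g||_3 = (289.228005)^(1/3) = 6.613227


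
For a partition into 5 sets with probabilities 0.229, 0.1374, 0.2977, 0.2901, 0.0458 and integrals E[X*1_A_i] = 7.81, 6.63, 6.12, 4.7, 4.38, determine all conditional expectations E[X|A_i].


For each cell A_i: E[X|A_i] = E[X*1_A_i] / P(A_i)
Step 1: E[X|A_1] = 7.81 / 0.229 = 34.104803
Step 2: E[X|A_2] = 6.63 / 0.1374 = 48.253275
Step 3: E[X|A_3] = 6.12 / 0.2977 = 20.557608
Step 4: E[X|A_4] = 4.7 / 0.2901 = 16.20131
Step 5: E[X|A_5] = 4.38 / 0.0458 = 95.633188
Verification: E[X] = sum E[X*1_A_i] = 7.81 + 6.63 + 6.12 + 4.7 + 4.38 = 29.64


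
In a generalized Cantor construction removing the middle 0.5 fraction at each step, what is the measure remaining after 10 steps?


Step 1: At each step, fraction remaining = 1 - 0.5 = 0.5
Step 2: After 10 steps, measure = (0.5)^10
Result = 9.765625e-04


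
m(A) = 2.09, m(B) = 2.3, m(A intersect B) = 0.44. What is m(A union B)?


By inclusion-exclusion: m(A u B) = m(A) + m(B) - m(A n B)
= 2.09 + 2.3 - 0.44
= 3.95


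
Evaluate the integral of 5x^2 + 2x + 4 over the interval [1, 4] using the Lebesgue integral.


The Lebesgue integral of a Riemann-integrable function agrees with the Riemann integral.
Antiderivative F(x) = (5/3)x^3 + (2/2)x^2 + 4x
F(4) = (5/3)*4^3 + (2/2)*4^2 + 4*4
     = (5/3)*64 + (2/2)*16 + 4*4
     = 106.666667 + 16 + 16
     = 138.666667
F(1) = 6.666667
Integral = F(4) - F(1) = 138.666667 - 6.666667 = 132


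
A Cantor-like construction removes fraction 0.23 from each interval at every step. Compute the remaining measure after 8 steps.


Step 1: At each step, fraction remaining = 1 - 0.23 = 0.77
Step 2: After 8 steps, measure = (0.77)^8
Result = 0.123574


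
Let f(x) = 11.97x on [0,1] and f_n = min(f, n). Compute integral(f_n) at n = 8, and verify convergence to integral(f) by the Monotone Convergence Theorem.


f(x) = 11.97x on [0,1]; f_n(x) = min(11.97x, n). At n = 8:
Step 1: f(x) reaches 8 at x = 8/11.97 = 0.668338
Step 2: integral(f_8) = integral(11.97x, 0, 0.668338) + integral(8, 0.668338, 1)
       = 11.97*0.668338^2/2 + 8*(1 - 0.668338)
       = 2.67335 + 2.6533
       = 5.32665
Step 3: As n -> infinity, f_n increases to f, so by MCT integral(f_n) -> integral(f) = 11.97/2 = 5.985.
Convergence: integral(f_8) = 5.32665 -> 5.985 as n -> infinity


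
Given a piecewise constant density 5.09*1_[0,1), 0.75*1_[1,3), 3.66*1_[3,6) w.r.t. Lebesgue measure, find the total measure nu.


Integrate each piece of the Radon-Nikodym derivative:
Step 1: integral_0^1 5.09 dx = 5.09*(1-0) = 5.09*1 = 5.09
Step 2: integral_1^3 0.75 dx = 0.75*(3-1) = 0.75*2 = 1.5
Step 3: integral_3^6 3.66 dx = 3.66*(6-3) = 3.66*3 = 10.98
Total: 5.09 + 1.5 + 10.98 = 17.57


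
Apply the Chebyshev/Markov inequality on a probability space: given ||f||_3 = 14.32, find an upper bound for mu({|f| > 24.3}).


Chebyshev/Markov inequality: mu(|f| > eps) <= (||f||_p / eps)^p
Step 1: ||f||_3 / eps = 14.32 / 24.3 = 0.5893
Step 2: Raise to power p = 3:
  (0.5893)^3 = 0.204649
Step 3: Therefore mu(|f| > 24.3) <= 0.204649


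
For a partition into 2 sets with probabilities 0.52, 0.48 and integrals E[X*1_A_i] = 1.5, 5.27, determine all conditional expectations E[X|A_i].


For each cell A_i: E[X|A_i] = E[X*1_A_i] / P(A_i)
Step 1: E[X|A_1] = 1.5 / 0.52 = 2.884615
Step 2: E[X|A_2] = 5.27 / 0.48 = 10.979167
Verification: E[X] = sum E[X*1_A_i] = 1.5 + 5.27 = 6.77


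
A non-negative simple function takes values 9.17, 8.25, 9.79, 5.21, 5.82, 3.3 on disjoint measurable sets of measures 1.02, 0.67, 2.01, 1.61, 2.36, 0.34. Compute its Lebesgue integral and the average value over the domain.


Step 1: Integral = sum(value_i * measure_i)
= 9.17*1.02 + 8.25*0.67 + 9.79*2.01 + 5.21*1.61 + 5.82*2.36 + 3.3*0.34
= 9.3534 + 5.5275 + 19.6779 + 8.3881 + 13.7352 + 1.122
= 57.8041
Step 2: Total measure of domain = 1.02 + 0.67 + 2.01 + 1.61 + 2.36 + 0.34 = 8.01
Step 3: Average value = 57.8041 / 8.01 = 7.216492


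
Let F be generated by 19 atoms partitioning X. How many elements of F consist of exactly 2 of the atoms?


Each element of F is a union of some subset of the 19 atoms.
Elements that are unions of exactly 2 atoms correspond to 2-element subsets of the 19 atoms.
Count = C(19, 2) = 19! / (2! * 17!) = 171.


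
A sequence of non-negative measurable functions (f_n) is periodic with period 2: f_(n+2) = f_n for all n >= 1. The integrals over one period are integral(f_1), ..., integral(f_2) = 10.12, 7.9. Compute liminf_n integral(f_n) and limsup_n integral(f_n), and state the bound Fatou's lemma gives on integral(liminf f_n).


The sequence (integral(f_n)) is periodic with period 2, repeating the values 10.12, 7.9 indefinitely.
Step 1: For a periodic sequence, every tail (a_m, a_(m+1), ...) contains all 2 period values infinitely often.
Step 2: Hence inf of every tail = min of the period values = min(10.12, 7.9) = 7.9.
        liminf_n integral(f_n) = sup over m of (inf of tail from m) = 7.9.
Step 3: Similarly sup of every tail = max of the period values = 10.12.
        limsup_n integral(f_n) = 10.12.
Step 4: Fatou's lemma: integral(liminf_n f_n) <= liminf_n integral(f_n) = 7.9.
        So the integral of the pointwise liminf is at most 7.9.


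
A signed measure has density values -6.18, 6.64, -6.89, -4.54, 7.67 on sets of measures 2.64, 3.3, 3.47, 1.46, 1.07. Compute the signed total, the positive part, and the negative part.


Step 1: Compute signed measure on each set:
  Set 1: -6.18 * 2.64 = -16.3152
  Set 2: 6.64 * 3.3 = 21.912
  Set 3: -6.89 * 3.47 = -23.9083
  Set 4: -4.54 * 1.46 = -6.6284
  Set 5: 7.67 * 1.07 = 8.2069
Step 2: Total signed measure = (-16.3152) + (21.912) + (-23.9083) + (-6.6284) + (8.2069)
     = -16.733
Step 3: Positive part mu+(X) = sum of positive contributions = 30.1189
Step 4: Negative part mu-(X) = |sum of negative contributions| = 46.8519


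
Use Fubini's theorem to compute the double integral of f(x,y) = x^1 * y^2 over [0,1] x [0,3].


By Fubini's theorem, the double integral factors as a product of single integrals:
Step 1: integral_0^1 x^1 dx = [x^2/2] from 0 to 1
     = 1^2/2 = 0.5
Step 2: integral_0^3 y^2 dy = [y^3/3] from 0 to 3
     = 3^3/3 = 9
Step 3: Double integral = 0.5 * 9 = 4.5


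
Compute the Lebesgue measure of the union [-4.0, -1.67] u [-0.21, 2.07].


For pairwise disjoint intervals, m(union) = sum of lengths.
= (-1.67 - -4.0) + (2.07 - -0.21)
= 2.33 + 2.28
= 4.61


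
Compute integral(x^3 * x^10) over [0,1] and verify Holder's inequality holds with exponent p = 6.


Step 1: Exact integral of f*g = integral(x^13, 0, 1) = 1/14
     = 0.071429
Step 2: Holder bound with p=6, q=1.2:
  ||f||_p = (integral x^18 dx)^(1/6) = (1/19)^(1/6) = 0.612173
  ||g||_q = (integral x^12 dx)^(1/1.2) = (1/13)^(1/1.2) = 0.117954
Step 3: Holder bound = ||f||_p * ||g||_q = 0.612173 * 0.117954 = 0.072208
Verification: 0.071429 <= 0.072208 (Holder holds)


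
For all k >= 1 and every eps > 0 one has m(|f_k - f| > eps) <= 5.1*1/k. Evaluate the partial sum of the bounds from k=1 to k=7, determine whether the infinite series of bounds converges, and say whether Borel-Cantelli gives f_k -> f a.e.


Step 1: List the terms 5.1*1/k for k = 1 to 7:
  k=1: 5.1
  k=2: 2.55
  k=3: 1.7
  k=4: 1.275
  k=5: 1.02
  k=6: 0.85
  k=7: 0.728571
Step 2: Partial sum = 5.1 + 2.55 + 1.7 + 1.275 + 1.02 + 0.85 + 0.728571
     = 13.223571
Step 3: The full series sum_(k>=1) 5.1*1/k diverges (harmonic series, p = 1; a nonzero constant multiple of a divergent series diverges).
Step 4: The (first) Borel-Cantelli lemma requires a summable sequence of measures, so it does not apply here;
        from this bound alone no conclusion about a.e. convergence can be drawn (convergence in measure still
        gives an a.e.-convergent subsequence, but not a.e. convergence of the whole sequence).
Conclusion: series diverges; Borel-Cantelli is inconclusive about a.e. convergence of f_k.


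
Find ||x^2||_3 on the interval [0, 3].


Step 1: ||f||_3 = (integral_0^3 |x^2|^3 dx)^(1/3)
     = (integral_0^3 x^6 dx)^(1/3)
Step 2: integral_0^3 x^6 dx = [x^7/(7)] from 0 to 3 = 3^7/7
     = 2187/7 = 312.428571
Step 3: ||f||_3 = (312.428571)^(1/3) = 6.785527


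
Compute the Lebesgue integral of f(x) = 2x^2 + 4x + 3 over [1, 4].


The Lebesgue integral of a Riemann-integrable function agrees with the Riemann integral.
Antiderivative F(x) = (2/3)x^3 + (4/2)x^2 + 3x
F(4) = (2/3)*4^3 + (4/2)*4^2 + 3*4
     = (2/3)*64 + (4/2)*16 + 3*4
     = 42.666667 + 32 + 12
     = 86.666667
F(1) = 5.666667
Integral = F(4) - F(1) = 86.666667 - 5.666667 = 81


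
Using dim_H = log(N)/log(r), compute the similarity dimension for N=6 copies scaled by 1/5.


For a self-similar set with N copies scaled by 1/r:
dim_H = log(N)/log(r) = log(6)/log(5)
= 1.791759/1.609438
= 1.113283


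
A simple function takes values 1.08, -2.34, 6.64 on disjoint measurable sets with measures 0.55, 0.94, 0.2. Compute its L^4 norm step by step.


Step 1: Compute |f_i|^4 for each value:
  |1.08|^4 = 1.360489
  |-2.34|^4 = 29.982195
  |6.64|^4 = 1943.892828
Step 2: Multiply by measures and sum:
  1.360489 * 0.55 = 0.748269
  29.982195 * 0.94 = 28.183264
  1943.892828 * 0.2 = 388.778566
Sum = 0.748269 + 28.183264 + 388.778566 = 417.710098
Step 3: Take the p-th root:
||f||_4 = (417.710098)^(1/4) = 4.520836


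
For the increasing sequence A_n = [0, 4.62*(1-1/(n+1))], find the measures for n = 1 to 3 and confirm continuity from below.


By continuity of measure from below: if A_n increases to A, then m(A_n) -> m(A).
Here A = [0, 4.62], so m(A) = 4.62
Step 1: a_1 = 4.62*(1 - 1/2) = 2.31, m(A_1) = 2.31
Step 2: a_2 = 4.62*(1 - 1/3) = 3.08, m(A_2) = 3.08
Step 3: a_3 = 4.62*(1 - 1/4) = 3.465, m(A_3) = 3.465
Limit: m(A_n) -> m([0,4.62]) = 4.62


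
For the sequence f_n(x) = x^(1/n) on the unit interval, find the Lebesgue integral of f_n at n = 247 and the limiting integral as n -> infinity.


At n = 247: f_247(x) = x^(1/247).
Step 1: integral(x^(1/247), 0, 1) = [x^(1/247+1) / (1/247+1)] from 0 to 1
     = 1 / (1/247 + 1) = 1 / ((247+1)/247) = 247/(247+1)
     = 247/248 = 0.995968
Step 2: As n -> infinity, f_n(x) = x^(1/n) -> 1 for x in (0,1], and f_n is increasing in n.
By MCT, lim_n integral(f_n) = integral(lim_n f_n) = integral(1, 0, 1) = 1.
Step 3: Verify convergence: 247/248 = 0.995968 -> 1


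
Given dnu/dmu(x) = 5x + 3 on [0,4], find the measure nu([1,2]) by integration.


nu(A) = integral_A (dnu/dmu) dmu = integral_1^2 (5x + 3) dx
Step 1: Antiderivative F(x) = (5/2)x^2 + 3x
Step 2: F(2) = (5/2)*2^2 + 3*2 = 10 + 6 = 16
Step 3: F(1) = (5/2)*1^2 + 3*1 = 2.5 + 3 = 5.5
Step 4: nu([1,2]) = F(2) - F(1) = 16 - 5.5 = 10.5


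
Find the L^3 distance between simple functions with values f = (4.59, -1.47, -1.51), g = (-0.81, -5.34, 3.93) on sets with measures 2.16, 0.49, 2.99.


Step 1: Compute differences f_i - g_i:
  4.59 - -0.81 = 5.4
  -1.47 - -5.34 = 3.87
  -1.51 - 3.93 = -5.44
Step 2: Compute |diff|^3 * measure for each set:
  |5.4|^3 * 2.16 = 157.464 * 2.16 = 340.12224
  |3.87|^3 * 0.49 = 57.960603 * 0.49 = 28.400695
  |-5.44|^3 * 2.99 = 160.989184 * 2.99 = 481.35766
Step 3: Sum = 849.880596
Step 4: ||f-g||_3 = (849.880596)^(1/3) = 9.472239


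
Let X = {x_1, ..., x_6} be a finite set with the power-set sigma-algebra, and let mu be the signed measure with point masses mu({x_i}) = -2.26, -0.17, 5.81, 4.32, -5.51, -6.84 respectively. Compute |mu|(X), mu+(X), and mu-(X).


Step 1: Every measurable set is a union of atoms (the cells / points), so a Hahn decomposition is
  obtained by grouping atoms by sign: P = union of atoms with mu > 0, N = union of the remaining atoms.
  Atoms in P (indices): 3, 4;  atoms in N (indices): 1, 2, 5, 6
  Positive values: 5.81, 4.32
  Negative values: -2.26, -0.17, -5.51, -6.84
Step 2: mu+(X) = mu(P) = sum of positive atom values = 10.13
Step 3: mu-(X) = -mu(N) = sum of |negative atom values| = 14.78
Step 4: |mu|(X) = mu+(X) + mu-(X) = 10.13 + 14.78 = 24.91


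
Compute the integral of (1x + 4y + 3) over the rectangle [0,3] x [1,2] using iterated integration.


By Fubini, integrate in x first, then y.
Step 1: Fix y, integrate over x in [0,3]:
  integral(1x + 4y + 3, x=0..3)
  = 1*(3^2 - 0^2)/2 + (4y + 3)*(3 - 0)
  = 4.5 + (4y + 3)*3
  = 4.5 + 12y + 9
  = 13.5 + 12y
Step 2: Integrate over y in [1,2]:
  integral(13.5 + 12y, y=1..2)
  = 13.5*1 + 12*(2^2 - 1^2)/2
  = 13.5 + 18
  = 31.5


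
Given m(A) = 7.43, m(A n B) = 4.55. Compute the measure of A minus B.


m(A \ B) = m(A) - m(A n B)
= 7.43 - 4.55
= 2.88


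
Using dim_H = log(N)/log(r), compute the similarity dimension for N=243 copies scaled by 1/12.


For a self-similar set with N copies scaled by 1/r:
dim_H = log(N)/log(r) = log(243)/log(12)
= 5.493061/2.484907
= 2.210571


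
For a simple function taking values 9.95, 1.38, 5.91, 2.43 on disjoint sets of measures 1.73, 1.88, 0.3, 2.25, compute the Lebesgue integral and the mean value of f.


Step 1: Integral = sum(value_i * measure_i)
= 9.95*1.73 + 1.38*1.88 + 5.91*0.3 + 2.43*2.25
= 17.2135 + 2.5944 + 1.773 + 5.4675
= 27.0484
Step 2: Total measure of domain = 1.73 + 1.88 + 0.3 + 2.25 = 6.16
Step 3: Average value = 27.0484 / 6.16 = 4.390974


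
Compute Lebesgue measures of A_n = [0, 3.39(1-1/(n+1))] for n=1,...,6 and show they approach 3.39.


By continuity of measure from below: if A_n increases to A, then m(A_n) -> m(A).
Here A = [0, 3.39], so m(A) = 3.39
Step 1: a_1 = 3.39*(1 - 1/2) = 1.695, m(A_1) = 1.695
Step 2: a_2 = 3.39*(1 - 1/3) = 2.26, m(A_2) = 2.26
Step 3: a_3 = 3.39*(1 - 1/4) = 2.5425, m(A_3) = 2.5425
Step 4: a_4 = 3.39*(1 - 1/5) = 2.712, m(A_4) = 2.712
Step 5: a_5 = 3.39*(1 - 1/6) = 2.825, m(A_5) = 2.825
Step 6: a_6 = 3.39*(1 - 1/7) = 2.9057, m(A_6) = 2.9057
Limit: m(A_n) -> m([0,3.39]) = 3.39


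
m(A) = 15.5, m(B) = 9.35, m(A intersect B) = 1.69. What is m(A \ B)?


m(A \ B) = m(A) - m(A n B)
= 15.5 - 1.69
= 13.81


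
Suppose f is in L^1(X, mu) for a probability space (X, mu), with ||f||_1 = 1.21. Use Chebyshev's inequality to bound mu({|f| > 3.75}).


Chebyshev/Markov inequality: mu(|f| > eps) <= (||f||_p / eps)^p
Step 1: ||f||_1 / eps = 1.21 / 3.75 = 0.322667
Step 2: Raise to power p = 1:
  (0.322667)^1 = 0.322667
Step 3: Therefore mu(|f| > 3.75) <= 0.322667


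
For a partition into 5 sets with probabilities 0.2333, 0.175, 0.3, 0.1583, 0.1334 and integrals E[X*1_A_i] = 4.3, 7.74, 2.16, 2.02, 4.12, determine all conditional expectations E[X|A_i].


For each cell A_i: E[X|A_i] = E[X*1_A_i] / P(A_i)
Step 1: E[X|A_1] = 4.3 / 0.2333 = 18.431204
Step 2: E[X|A_2] = 7.74 / 0.175 = 44.228571
Step 3: E[X|A_3] = 2.16 / 0.3 = 7.2
Step 4: E[X|A_4] = 2.02 / 0.1583 = 12.760581
Step 5: E[X|A_5] = 4.12 / 0.1334 = 30.884558
Verification: E[X] = sum E[X*1_A_i] = 4.3 + 7.74 + 2.16 + 2.02 + 4.12 = 20.34


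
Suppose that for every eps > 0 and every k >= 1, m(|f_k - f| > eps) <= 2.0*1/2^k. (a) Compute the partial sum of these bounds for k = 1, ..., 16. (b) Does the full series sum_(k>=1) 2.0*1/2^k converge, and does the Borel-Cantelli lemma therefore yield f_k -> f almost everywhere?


Step 1: List the terms 2.0*1/2^k for k = 1 to 16:
  k=1: 1
  k=2: 0.5
  k=3: 0.25
  k=4: 0.125
  k=5: 0.0625
  k=6: 0.03125
  k=7: 0.015625
  k=8: 0.007812
  k=9: 0.003906
  k=10: 0.001953
  k=11: 9.765625e-04
  k=12: 4.882812e-04
  k=13: 2.441406e-04
  k=14: 1.220703e-04
  k=15: 6.103516e-05
  k=16: 3.051758e-05
Step 2: Partial sum = 1 + 0.5 + 0.25 + 0.125 + 0.0625 + 0.03125 + 0.015625 + 0.007812 + 0.003906 + 0.001953 + 9.765625e-04 + 4.882812e-04 + 2.441406e-04 + 1.220703e-04 + 6.103516e-05 + 3.051758e-05
     = 1.999969
Step 3: The full series sum_(k>=1) 2.0*1/2^k converges (geometric series with ratio 1/2 < 1; a constant multiple of a convergent series converges).
Step 4: Fix eps > 0. Since sum_k m(|f_k - f| > eps) < infinity, the Borel-Cantelli lemma gives
        m(limsup_k {|f_k - f| > eps}) = 0, i.e. for a.e. x, |f_k(x) - f(x)| <= eps for all large k.
        Applying this with eps = 1/j for j = 1, 2, ... and intersecting the countably many full-measure sets,
        for a.e. x we get limsup_k |f_k(x) - f(x)| <= 1/j for every j, hence f_k -> f almost everywhere.
Conclusion: series converges; Borel-Cantelli yields f_k -> f a.e.


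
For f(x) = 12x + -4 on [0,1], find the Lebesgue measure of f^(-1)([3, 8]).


f^(-1)([3, 8]) = {x : 3 <= 12x + -4 <= 8}
Solving: (3 - -4)/12 <= x <= (8 - -4)/12
= [0.583333, 1]
Intersecting with [0,1]: [0.583333, 1]
Measure = 1 - 0.583333 = 0.416667


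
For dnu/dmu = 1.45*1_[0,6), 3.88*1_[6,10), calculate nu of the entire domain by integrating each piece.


Integrate each piece of the Radon-Nikodym derivative:
Step 1: integral_0^6 1.45 dx = 1.45*(6-0) = 1.45*6 = 8.7
Step 2: integral_6^10 3.88 dx = 3.88*(10-6) = 3.88*4 = 15.52
Total: 8.7 + 15.52 = 24.22


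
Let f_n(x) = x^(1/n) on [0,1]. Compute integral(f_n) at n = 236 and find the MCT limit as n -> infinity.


At n = 236: f_236(x) = x^(1/236).
Step 1: integral(x^(1/236), 0, 1) = [x^(1/236+1) / (1/236+1)] from 0 to 1
     = 1 / (1/236 + 1) = 1 / ((236+1)/236) = 236/(236+1)
     = 236/237 = 0.995781
Step 2: As n -> infinity, f_n(x) = x^(1/n) -> 1 for x in (0,1], and f_n is increasing in n.
By MCT, lim_n integral(f_n) = integral(lim_n f_n) = integral(1, 0, 1) = 1.
Step 3: Verify convergence: 236/237 = 0.995781 -> 1


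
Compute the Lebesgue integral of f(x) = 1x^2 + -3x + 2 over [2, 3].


The Lebesgue integral of a Riemann-integrable function agrees with the Riemann integral.
Antiderivative F(x) = (1/3)x^3 + (-3/2)x^2 + 2x
F(3) = (1/3)*3^3 + (-3/2)*3^2 + 2*3
     = (1/3)*27 + (-3/2)*9 + 2*3
     = 9 + -13.5 + 6
     = 1.5
F(2) = 0.666667
Integral = F(3) - F(2) = 1.5 - 0.666667 = 0.833333


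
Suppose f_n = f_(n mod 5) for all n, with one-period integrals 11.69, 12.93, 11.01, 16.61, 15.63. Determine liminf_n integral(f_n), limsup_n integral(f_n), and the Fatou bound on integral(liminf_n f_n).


The sequence (integral(f_n)) is periodic with period 5, repeating the values 11.69, 12.93, 11.01, 16.61, 15.63 indefinitely.
Step 1: For a periodic sequence, every tail (a_m, a_(m+1), ...) contains all 5 period values infinitely often.
Step 2: Hence inf of every tail = min of the period values = min(11.69, 12.93, 11.01, 16.61, 15.63) = 11.01.
        liminf_n integral(f_n) = sup over m of (inf of tail from m) = 11.01.
Step 3: Similarly sup of every tail = max of the period values = 16.61.
        limsup_n integral(f_n) = 16.61.
Step 4: Fatou's lemma: integral(liminf_n f_n) <= liminf_n integral(f_n) = 11.01.
        So the integral of the pointwise liminf is at most 11.01.


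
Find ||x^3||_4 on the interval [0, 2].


Step 1: ||f||_4 = (integral_0^2 |x^3|^4 dx)^(1/4)
     = (integral_0^2 x^12 dx)^(1/4)
Step 2: integral_0^2 x^12 dx = [x^13/(13)] from 0 to 2 = 2^13/13
     = 8192/13 = 630.153846
Step 3: ||f||_4 = (630.153846)^(1/4) = 5.010276


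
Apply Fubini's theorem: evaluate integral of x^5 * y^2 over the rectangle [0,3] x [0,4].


By Fubini's theorem, the double integral factors as a product of single integrals:
Step 1: integral_0^3 x^5 dx = [x^6/6] from 0 to 3
     = 3^6/6 = 121.5
Step 2: integral_0^4 y^2 dy = [y^3/3] from 0 to 4
     = 4^3/3 = 21.333333
Step 3: Double integral = 121.5 * 21.333333 = 2592


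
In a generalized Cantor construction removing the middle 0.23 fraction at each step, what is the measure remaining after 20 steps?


Step 1: At each step, fraction remaining = 1 - 0.23 = 0.77
Step 2: After 20 steps, measure = (0.77)^20
Result = 0.005368


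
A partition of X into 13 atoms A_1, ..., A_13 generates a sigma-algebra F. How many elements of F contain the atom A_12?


Each element of F is a union of some subset S of the 13 atoms.
The element contains A_12 iff A_12 is in S.
So we count subsets S of {A_1,...,A_13} with A_12 in S: choose freely among the other 12 atoms.
Count = 2^(13-1) = 2^12 = 4096.


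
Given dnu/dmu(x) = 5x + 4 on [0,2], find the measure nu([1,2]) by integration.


nu(A) = integral_A (dnu/dmu) dmu = integral_1^2 (5x + 4) dx
Step 1: Antiderivative F(x) = (5/2)x^2 + 4x
Step 2: F(2) = (5/2)*2^2 + 4*2 = 10 + 8 = 18
Step 3: F(1) = (5/2)*1^2 + 4*1 = 2.5 + 4 = 6.5
Step 4: nu([1,2]) = F(2) - F(1) = 18 - 6.5 = 11.5


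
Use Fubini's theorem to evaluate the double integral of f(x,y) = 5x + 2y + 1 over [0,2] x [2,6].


By Fubini, integrate in x first, then y.
Step 1: Fix y, integrate over x in [0,2]:
  integral(5x + 2y + 1, x=0..2)
  = 5*(2^2 - 0^2)/2 + (2y + 1)*(2 - 0)
  = 10 + (2y + 1)*2
  = 10 + 4y + 2
  = 12 + 4y
Step 2: Integrate over y in [2,6]:
  integral(12 + 4y, y=2..6)
  = 12*4 + 4*(6^2 - 2^2)/2
  = 48 + 64
  = 112


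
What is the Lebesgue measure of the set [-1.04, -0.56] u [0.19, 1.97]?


For pairwise disjoint intervals, m(union) = sum of lengths.
= (-0.56 - -1.04) + (1.97 - 0.19)
= 0.48 + 1.78
= 2.26


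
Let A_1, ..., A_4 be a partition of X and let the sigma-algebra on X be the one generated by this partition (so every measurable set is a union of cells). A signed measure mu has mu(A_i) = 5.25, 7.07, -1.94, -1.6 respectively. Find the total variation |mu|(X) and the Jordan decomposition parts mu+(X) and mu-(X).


Step 1: Every measurable set is a union of atoms (the cells / points), so a Hahn decomposition is
  obtained by grouping atoms by sign: P = union of atoms with mu > 0, N = union of the remaining atoms.
  Atoms in P (indices): 1, 2;  atoms in N (indices): 3, 4
  Positive values: 5.25, 7.07
  Negative values: -1.94, -1.6
Step 2: mu+(X) = mu(P) = sum of positive atom values = 12.32
Step 3: mu-(X) = -mu(N) = sum of |negative atom values| = 3.54
Step 4: |mu|(X) = mu+(X) + mu-(X) = 12.32 + 3.54 = 15.86


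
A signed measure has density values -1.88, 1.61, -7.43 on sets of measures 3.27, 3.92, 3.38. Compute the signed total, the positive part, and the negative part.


Step 1: Compute signed measure on each set:
  Set 1: -1.88 * 3.27 = -6.1476
  Set 2: 1.61 * 3.92 = 6.3112
  Set 3: -7.43 * 3.38 = -25.1134
Step 2: Total signed measure = (-6.1476) + (6.3112) + (-25.1134)
     = -24.9498
Step 3: Positive part mu+(X) = sum of positive contributions = 6.3112
Step 4: Negative part mu-(X) = |sum of negative contributions| = 31.261


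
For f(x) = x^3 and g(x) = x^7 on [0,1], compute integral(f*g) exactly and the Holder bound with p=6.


Step 1: Exact integral of f*g = integral(x^10, 0, 1) = 1/11
     = 0.090909
Step 2: Holder bound with p=6, q=1.2:
  ||f||_p = (integral x^18 dx)^(1/6) = (1/19)^(1/6) = 0.612173
  ||g||_q = (integral x^8.4 dx)^(1/1.2) = (1/9.4)^(1/1.2) = 0.154547
Step 3: Holder bound = ||f||_p * ||g||_q = 0.612173 * 0.154547 = 0.094609
Verification: 0.090909 <= 0.094609 (Holder holds)


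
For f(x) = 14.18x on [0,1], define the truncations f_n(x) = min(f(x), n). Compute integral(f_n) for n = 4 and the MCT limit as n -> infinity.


f(x) = 14.18x on [0,1]; f_n(x) = min(14.18x, n). At n = 4:
Step 1: f(x) reaches 4 at x = 4/14.18 = 0.282087
Step 2: integral(f_4) = integral(14.18x, 0, 0.282087) + integral(4, 0.282087, 1)
       = 14.18*0.282087^2/2 + 4*(1 - 0.282087)
       = 0.564175 + 2.87165
       = 3.435825
Step 3: As n -> infinity, f_n increases to f, so by MCT integral(f_n) -> integral(f) = 14.18/2 = 7.09.
Convergence: integral(f_4) = 3.435825 -> 7.09 as n -> infinity


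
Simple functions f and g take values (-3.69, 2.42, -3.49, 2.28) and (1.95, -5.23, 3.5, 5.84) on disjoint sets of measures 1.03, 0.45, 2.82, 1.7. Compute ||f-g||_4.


Step 1: Compute differences f_i - g_i:
  -3.69 - 1.95 = -5.64
  2.42 - -5.23 = 7.65
  -3.49 - 3.5 = -6.99
  2.28 - 5.84 = -3.56
Step 2: Compute |diff|^4 * measure for each set:
  |-5.64|^4 * 1.03 = 1011.850652 * 1.03 = 1042.206172
  |7.65|^4 * 0.45 = 3424.883006 * 0.45 = 1541.197353
  |-6.99|^4 * 2.82 = 2387.309372 * 2.82 = 6732.212429
  |-3.56|^4 * 1.7 = 160.620137 * 1.7 = 273.054233
Step 3: Sum = 9588.670186
Step 4: ||f-g||_4 = (9588.670186)^(1/4) = 9.895542


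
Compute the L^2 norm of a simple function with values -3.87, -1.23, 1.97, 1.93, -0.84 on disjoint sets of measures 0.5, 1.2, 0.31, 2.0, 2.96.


Step 1: Compute |f_i|^2 for each value:
  |-3.87|^2 = 14.9769
  |-1.23|^2 = 1.5129
  |1.97|^2 = 3.8809
  |1.93|^2 = 3.7249
  |-0.84|^2 = 0.7056
Step 2: Multiply by measures and sum:
  14.9769 * 0.5 = 7.48845
  1.5129 * 1.2 = 1.81548
  3.8809 * 0.31 = 1.203079
  3.7249 * 2.0 = 7.4498
  0.7056 * 2.96 = 2.088576
Sum = 7.48845 + 1.81548 + 1.203079 + 7.4498 + 2.088576 = 20.045385
Step 3: Take the p-th root:
||f||_2 = (20.045385)^(1/2) = 4.477207


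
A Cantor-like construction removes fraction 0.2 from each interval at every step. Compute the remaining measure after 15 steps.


Step 1: At each step, fraction remaining = 1 - 0.2 = 0.8
Step 2: After 15 steps, measure = (0.8)^15
Result = 0.035184


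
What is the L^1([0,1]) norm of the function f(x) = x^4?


Step 1: ||f||_1 = (integral_0^1 |x^4|^1 dx)^(1/1)
     = (integral_0^1 x^4 dx)^(1/1)
Step 2: integral_0^1 x^4 dx = [x^5/(5)] from 0 to 1 = 1^5/5
     = 1/5 = 0.2
Step 3: ||f||_1 = (0.2)^(1/1) = 0.2


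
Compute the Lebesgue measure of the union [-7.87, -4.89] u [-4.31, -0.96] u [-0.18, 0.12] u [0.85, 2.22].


For pairwise disjoint intervals, m(union) = sum of lengths.
= (-4.89 - -7.87) + (-0.96 - -4.31) + (0.12 - -0.18) + (2.22 - 0.85)
= 2.98 + 3.35 + 0.3 + 1.37
= 8


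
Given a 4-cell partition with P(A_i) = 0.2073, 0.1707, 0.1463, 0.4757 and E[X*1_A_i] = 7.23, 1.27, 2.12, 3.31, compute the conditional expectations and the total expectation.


For each cell A_i: E[X|A_i] = E[X*1_A_i] / P(A_i)
Step 1: E[X|A_1] = 7.23 / 0.2073 = 34.87699
Step 2: E[X|A_2] = 1.27 / 0.1707 = 7.439953
Step 3: E[X|A_3] = 2.12 / 0.1463 = 14.490772
Step 4: E[X|A_4] = 3.31 / 0.4757 = 6.958167
Verification: E[X] = sum E[X*1_A_i] = 7.23 + 1.27 + 2.12 + 3.31 = 13.93


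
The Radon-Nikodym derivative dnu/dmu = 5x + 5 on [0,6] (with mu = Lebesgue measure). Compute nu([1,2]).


nu(A) = integral_A (dnu/dmu) dmu = integral_1^2 (5x + 5) dx
Step 1: Antiderivative F(x) = (5/2)x^2 + 5x
Step 2: F(2) = (5/2)*2^2 + 5*2 = 10 + 10 = 20
Step 3: F(1) = (5/2)*1^2 + 5*1 = 2.5 + 5 = 7.5
Step 4: nu([1,2]) = F(2) - F(1) = 20 - 7.5 = 12.5


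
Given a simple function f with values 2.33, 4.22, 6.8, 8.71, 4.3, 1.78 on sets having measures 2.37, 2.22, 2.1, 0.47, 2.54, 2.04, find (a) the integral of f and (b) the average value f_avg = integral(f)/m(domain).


Step 1: Integral = sum(value_i * measure_i)
= 2.33*2.37 + 4.22*2.22 + 6.8*2.1 + 8.71*0.47 + 4.3*2.54 + 1.78*2.04
= 5.5221 + 9.3684 + 14.28 + 4.0937 + 10.922 + 3.6312
= 47.8174
Step 2: Total measure of domain = 2.37 + 2.22 + 2.1 + 0.47 + 2.54 + 2.04 = 11.74
Step 3: Average value = 47.8174 / 11.74 = 4.073032


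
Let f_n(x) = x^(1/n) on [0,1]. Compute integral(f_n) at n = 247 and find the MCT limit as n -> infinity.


At n = 247: f_247(x) = x^(1/247).
Step 1: integral(x^(1/247), 0, 1) = [x^(1/247+1) / (1/247+1)] from 0 to 1
     = 1 / (1/247 + 1) = 1 / ((247+1)/247) = 247/(247+1)
     = 247/248 = 0.995968
Step 2: As n -> infinity, f_n(x) = x^(1/n) -> 1 for x in (0,1], and f_n is increasing in n.
By MCT, lim_n integral(f_n) = integral(lim_n f_n) = integral(1, 0, 1) = 1.
Step 3: Verify convergence: 247/248 = 0.995968 -> 1


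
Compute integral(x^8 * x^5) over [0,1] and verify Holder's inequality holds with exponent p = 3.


Step 1: Exact integral of f*g = integral(x^13, 0, 1) = 1/14
     = 0.071429
Step 2: Holder bound with p=3, q=1.5:
  ||f||_p = (integral x^24 dx)^(1/3) = (1/25)^(1/3) = 0.341995
  ||g||_q = (integral x^7.5 dx)^(1/1.5) = (1/8.5)^(1/1.5) = 0.240097
Step 3: Holder bound = ||f||_p * ||g||_q = 0.341995 * 0.240097 = 0.082112
Verification: 0.071429 <= 0.082112 (Holder holds)


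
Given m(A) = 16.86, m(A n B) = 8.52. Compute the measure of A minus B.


m(A \ B) = m(A) - m(A n B)
= 16.86 - 8.52
= 8.34


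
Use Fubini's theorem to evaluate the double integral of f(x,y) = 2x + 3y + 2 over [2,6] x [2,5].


By Fubini, integrate in x first, then y.
Step 1: Fix y, integrate over x in [2,6]:
  integral(2x + 3y + 2, x=2..6)
  = 2*(6^2 - 2^2)/2 + (3y + 2)*(6 - 2)
  = 32 + (3y + 2)*4
  = 32 + 12y + 8
  = 40 + 12y
Step 2: Integrate over y in [2,5]:
  integral(40 + 12y, y=2..5)
  = 40*3 + 12*(5^2 - 2^2)/2
  = 120 + 126
  = 246


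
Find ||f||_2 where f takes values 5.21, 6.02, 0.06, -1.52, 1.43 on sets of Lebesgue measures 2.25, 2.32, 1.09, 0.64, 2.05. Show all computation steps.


Step 1: Compute |f_i|^2 for each value:
  |5.21|^2 = 27.1441
  |6.02|^2 = 36.2404
  |0.06|^2 = 0.0036
  |-1.52|^2 = 2.3104
  |1.43|^2 = 2.0449
Step 2: Multiply by measures and sum:
  27.1441 * 2.25 = 61.074225
  36.2404 * 2.32 = 84.077728
  0.0036 * 1.09 = 0.003924
  2.3104 * 0.64 = 1.478656
  2.0449 * 2.05 = 4.192045
Sum = 61.074225 + 84.077728 + 0.003924 + 1.478656 + 4.192045 = 150.826578
Step 3: Take the p-th root:
||f||_2 = (150.826578)^(1/2) = 12.281147


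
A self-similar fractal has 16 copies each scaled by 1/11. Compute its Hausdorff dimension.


For a self-similar set with N copies scaled by 1/r:
dim_H = log(N)/log(r) = log(16)/log(11)
= 2.772589/2.397895
= 1.156259


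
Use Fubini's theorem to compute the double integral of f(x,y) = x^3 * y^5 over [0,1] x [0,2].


By Fubini's theorem, the double integral factors as a product of single integrals:
Step 1: integral_0^1 x^3 dx = [x^4/4] from 0 to 1
     = 1^4/4 = 0.25
Step 2: integral_0^2 y^5 dy = [y^6/6] from 0 to 2
     = 2^6/6 = 10.666667
Step 3: Double integral = 0.25 * 10.666667 = 2.666667


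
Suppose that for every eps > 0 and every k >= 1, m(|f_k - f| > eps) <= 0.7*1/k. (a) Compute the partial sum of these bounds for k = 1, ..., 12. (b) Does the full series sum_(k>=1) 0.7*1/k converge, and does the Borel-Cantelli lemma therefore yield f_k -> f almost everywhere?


Step 1: List the terms 0.7*1/k for k = 1 to 12:
  k=1: 0.7
  k=2: 0.35
  k=3: 0.233333
  k=4: 0.175
  k=5: 0.14
  k=6: 0.116667
  k=7: 0.1
  k=8: 0.0875
  k=9: 0.077778
  k=10: 0.07
  k=11: 0.063636
  k=12: 0.058333
Step 2: Partial sum = 0.7 + 0.35 + 0.233333 + 0.175 + 0.14 + 0.116667 + 0.1 + 0.0875 + 0.077778 + 0.07 + 0.063636 + 0.058333
     = 2.172247
Step 3: The full series sum_(k>=1) 0.7*1/k diverges (harmonic series, p = 1; a nonzero constant multiple of a divergent series diverges).
Step 4: The (first) Borel-Cantelli lemma requires a summable sequence of measures, so it does not apply here;
        from this bound alone no conclusion about a.e. convergence can be drawn (convergence in measure still
        gives an a.e.-convergent subsequence, but not a.e. convergence of the whole sequence).
Conclusion: series diverges; Borel-Cantelli is inconclusive about a.e. convergence of f_k.


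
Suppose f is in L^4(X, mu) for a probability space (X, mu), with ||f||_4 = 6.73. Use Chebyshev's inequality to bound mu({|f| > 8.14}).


Chebyshev/Markov inequality: mu(|f| > eps) <= (||f||_p / eps)^p
Step 1: ||f||_4 / eps = 6.73 / 8.14 = 0.826781
Step 2: Raise to power p = 4:
  (0.826781)^4 = 0.467264
Step 3: Therefore mu(|f| > 8.14) <= 0.467264


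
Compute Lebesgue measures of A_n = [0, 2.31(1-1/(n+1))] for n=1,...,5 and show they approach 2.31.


By continuity of measure from below: if A_n increases to A, then m(A_n) -> m(A).
Here A = [0, 2.31], so m(A) = 2.31
Step 1: a_1 = 2.31*(1 - 1/2) = 1.155, m(A_1) = 1.155
Step 2: a_2 = 2.31*(1 - 1/3) = 1.54, m(A_2) = 1.54
Step 3: a_3 = 2.31*(1 - 1/4) = 1.7325, m(A_3) = 1.7325
Step 4: a_4 = 2.31*(1 - 1/5) = 1.848, m(A_4) = 1.848
Step 5: a_5 = 2.31*(1 - 1/6) = 1.925, m(A_5) = 1.925
Limit: m(A_n) -> m([0,2.31]) = 2.31


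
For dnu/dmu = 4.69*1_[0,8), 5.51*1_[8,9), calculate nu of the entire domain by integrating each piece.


Integrate each piece of the Radon-Nikodym derivative:
Step 1: integral_0^8 4.69 dx = 4.69*(8-0) = 4.69*8 = 37.52
Step 2: integral_8^9 5.51 dx = 5.51*(9-8) = 5.51*1 = 5.51
Total: 37.52 + 5.51 = 43.03


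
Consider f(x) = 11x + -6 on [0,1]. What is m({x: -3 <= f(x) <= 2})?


f^(-1)([-3, 2]) = {x : -3 <= 11x + -6 <= 2}
Solving: (-3 - -6)/11 <= x <= (2 - -6)/11
= [0.272727, 0.727273]
Intersecting with [0,1]: [0.272727, 0.727273]
Measure = 0.727273 - 0.272727 = 0.454545


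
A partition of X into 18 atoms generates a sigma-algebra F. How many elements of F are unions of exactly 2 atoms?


Each element of F is a union of some subset of the 18 atoms.
Elements that are unions of exactly 2 atoms correspond to 2-element subsets of the 18 atoms.
Count = C(18, 2) = 18! / (2! * 16!) = 153.


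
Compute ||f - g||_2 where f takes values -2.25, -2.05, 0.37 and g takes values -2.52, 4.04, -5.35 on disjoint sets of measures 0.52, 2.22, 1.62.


Step 1: Compute differences f_i - g_i:
  -2.25 - -2.52 = 0.27
  -2.05 - 4.04 = -6.09
  0.37 - -5.35 = 5.72
Step 2: Compute |diff|^2 * measure for each set:
  |0.27|^2 * 0.52 = 0.0729 * 0.52 = 0.037908
  |-6.09|^2 * 2.22 = 37.0881 * 2.22 = 82.335582
  |5.72|^2 * 1.62 = 32.7184 * 1.62 = 53.003808
Step 3: Sum = 135.377298
Step 4: ||f-g||_2 = (135.377298)^(1/2) = 11.635175


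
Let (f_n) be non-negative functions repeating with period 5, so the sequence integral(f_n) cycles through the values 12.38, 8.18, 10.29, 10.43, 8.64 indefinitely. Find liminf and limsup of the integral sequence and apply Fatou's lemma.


The sequence (integral(f_n)) is periodic with period 5, repeating the values 12.38, 8.18, 10.29, 10.43, 8.64 indefinitely.
Step 1: For a periodic sequence, every tail (a_m, a_(m+1), ...) contains all 5 period values infinitely often.
Step 2: Hence inf of every tail = min of the period values = min(12.38, 8.18, 10.29, 10.43, 8.64) = 8.18.
        liminf_n integral(f_n) = sup over m of (inf of tail from m) = 8.18.
Step 3: Similarly sup of every tail = max of the period values = 12.38.
        limsup_n integral(f_n) = 12.38.
Step 4: Fatou's lemma: integral(liminf_n f_n) <= liminf_n integral(f_n) = 8.18.
        So the integral of the pointwise liminf is at most 8.18.


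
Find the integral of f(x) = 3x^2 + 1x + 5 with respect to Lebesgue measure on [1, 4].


The Lebesgue integral of a Riemann-integrable function agrees with the Riemann integral.
Antiderivative F(x) = (3/3)x^3 + (1/2)x^2 + 5x
F(4) = (3/3)*4^3 + (1/2)*4^2 + 5*4
     = (3/3)*64 + (1/2)*16 + 5*4
     = 64 + 8 + 20
     = 92
F(1) = 6.5
Integral = F(4) - F(1) = 92 - 6.5 = 85.5


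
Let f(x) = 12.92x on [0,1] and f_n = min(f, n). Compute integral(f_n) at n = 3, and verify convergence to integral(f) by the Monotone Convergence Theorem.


f(x) = 12.92x on [0,1]; f_n(x) = min(12.92x, n). At n = 3:
Step 1: f(x) reaches 3 at x = 3/12.92 = 0.232198
Step 2: integral(f_3) = integral(12.92x, 0, 0.232198) + integral(3, 0.232198, 1)
       = 12.92*0.232198^2/2 + 3*(1 - 0.232198)
       = 0.348297 + 2.303406
       = 2.651703
Step 3: As n -> infinity, f_n increases to f, so by MCT integral(f_n) -> integral(f) = 12.92/2 = 6.46.
Convergence: integral(f_3) = 2.651703 -> 6.46 as n -> infinity


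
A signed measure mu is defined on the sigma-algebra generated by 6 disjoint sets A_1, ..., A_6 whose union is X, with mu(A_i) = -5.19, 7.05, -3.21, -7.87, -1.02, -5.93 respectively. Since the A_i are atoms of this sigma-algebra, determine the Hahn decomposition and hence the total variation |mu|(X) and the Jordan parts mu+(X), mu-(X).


Step 1: Every measurable set is a union of atoms (the cells / points), so a Hahn decomposition is
  obtained by grouping atoms by sign: P = union of atoms with mu > 0, N = union of the remaining atoms.
  Atoms in P (indices): 2;  atoms in N (indices): 1, 3, 4, 5, 6
  Positive values: 7.05
  Negative values: -5.19, -3.21, -7.87, -1.02, -5.93
Step 2: mu+(X) = mu(P) = sum of positive atom values = 7.05
Step 3: mu-(X) = -mu(N) = sum of |negative atom values| = 23.22
Step 4: |mu|(X) = mu+(X) + mu-(X) = 7.05 + 23.22 = 30.27
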